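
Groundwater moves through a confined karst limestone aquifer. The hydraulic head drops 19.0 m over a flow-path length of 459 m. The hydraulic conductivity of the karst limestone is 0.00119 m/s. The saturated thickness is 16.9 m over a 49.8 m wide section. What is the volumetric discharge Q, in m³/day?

3580

Convert K: 0.00119 m/s × 86400 = 102.8 m/day.
Cross-sectional area A = 49.8 × 16.9 = 841.6 m².
Hydraulic gradient i = Δh / L = 19.0 / 459 = 0.04139.
Darcy's law: Q = K · A · i = 102.8 × 841.6 × 0.04139 = 3582 m³/day.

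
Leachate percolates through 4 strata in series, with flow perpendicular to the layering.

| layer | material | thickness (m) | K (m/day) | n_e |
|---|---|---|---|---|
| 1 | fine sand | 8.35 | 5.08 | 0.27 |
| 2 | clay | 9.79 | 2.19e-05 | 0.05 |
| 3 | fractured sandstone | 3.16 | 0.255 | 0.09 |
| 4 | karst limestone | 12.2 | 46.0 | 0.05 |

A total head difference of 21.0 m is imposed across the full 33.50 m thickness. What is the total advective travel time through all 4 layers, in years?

212

With flow normal to the layers, continuity requires the same specific discharge q through every layer.
Σ(b_i/K_i) = 8.35/5.08 + 9.79/2.19e-05 + 3.16/0.255 + 12.2/46.0 = 4.470e+05 d.
q = Δh / Σ(b_i/K_i) = 21.0 / 4.470e+05 = 4.698e-05 m/day.
In each layer the seepage velocity is v_i = q/n_i, so the layer transit time is t_i = b_i·n_i / q:
  layer 1 (fine sand): t_1 = 8.35 × 0.27 / 4.698e-05 = 47994 d
  layer 2 (clay): t_2 = 9.79 × 0.05 / 4.698e-05 = 10420 d
  layer 3 (fractured sandstone): t_3 = 3.16 × 0.09 / 4.698e-05 = 6054 d
  layer 4 (karst limestone): t_4 = 12.2 × 0.05 / 4.698e-05 = 12986 d
Total t = Σ t_i = 77454 days = 212.1 years.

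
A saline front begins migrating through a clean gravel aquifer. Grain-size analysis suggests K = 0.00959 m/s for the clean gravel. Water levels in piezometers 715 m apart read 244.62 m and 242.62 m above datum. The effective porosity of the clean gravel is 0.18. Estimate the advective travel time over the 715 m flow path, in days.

55.5

Convert K: 0.00959 m/s × 86400 = 828.6 m/day.
Hydraulic gradient i = (244.62 − 242.62) / 715 = 2 / 715 = 0.002797.
Darcy flux q = K · i = 828.6 × 0.002797 = 2.318 m/day.
Seepage velocity v = q / n_e = 2.318 / 0.18 = 12.88 m/day.
Travel time t = L / v = 715 / 12.88 = 55.53 days.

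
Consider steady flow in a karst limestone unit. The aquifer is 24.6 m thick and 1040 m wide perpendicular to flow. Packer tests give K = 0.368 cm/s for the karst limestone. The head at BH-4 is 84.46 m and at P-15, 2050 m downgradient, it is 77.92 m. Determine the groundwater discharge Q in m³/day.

Convert K: 0.368 cm/s × 864 = 318.0 m/day.
Cross-sectional area A = 1040 × 24.6 = 25584 m².
Hydraulic gradient i = (84.46 − 77.92) / 2050 = 6.54 / 2050 = 0.003190.
Darcy's law: Q = K · A · i = 318.0 × 25584 × 0.003190 = 25951 m³/day.

26000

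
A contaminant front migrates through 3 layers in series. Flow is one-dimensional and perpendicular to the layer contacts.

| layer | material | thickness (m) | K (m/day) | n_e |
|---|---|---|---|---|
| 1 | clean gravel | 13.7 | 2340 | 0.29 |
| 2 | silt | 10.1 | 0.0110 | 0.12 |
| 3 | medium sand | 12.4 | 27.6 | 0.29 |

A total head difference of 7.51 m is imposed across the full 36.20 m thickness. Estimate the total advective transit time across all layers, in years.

2.94

With flow normal to the layers, continuity requires the same specific discharge q through every layer.
Σ(b_i/K_i) = 13.7/2340 + 10.1/0.0110 + 12.4/27.6 = 918.6 d.
q = Δh / Σ(b_i/K_i) = 7.51 / 918.6 = 0.008175 m/day.
In each layer the seepage velocity is v_i = q/n_i, so the layer transit time is t_i = b_i·n_i / q:
  layer 1 (clean gravel): t_1 = 13.7 × 0.29 / 0.008175 = 486.0 d
  layer 2 (silt): t_2 = 10.1 × 0.12 / 0.008175 = 148.3 d
  layer 3 (medium sand): t_3 = 12.4 × 0.29 / 0.008175 = 439.9 d
Total t = Σ t_i = 1074 days = 2.941 years.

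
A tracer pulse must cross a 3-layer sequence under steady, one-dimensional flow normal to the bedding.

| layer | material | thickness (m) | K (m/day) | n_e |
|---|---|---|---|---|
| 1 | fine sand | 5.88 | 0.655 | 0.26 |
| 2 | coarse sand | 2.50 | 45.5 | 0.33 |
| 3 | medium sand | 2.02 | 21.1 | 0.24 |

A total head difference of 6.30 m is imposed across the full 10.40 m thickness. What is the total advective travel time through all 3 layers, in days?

With flow normal to the layers, continuity requires the same specific discharge q through every layer.
Σ(b_i/K_i) = 5.88/0.655 + 2.50/45.5 + 2.02/21.1 = 9.128 d.
q = Δh / Σ(b_i/K_i) = 6.30 / 9.128 = 0.6902 m/day.
In each layer the seepage velocity is v_i = q/n_i, so the layer transit time is t_i = b_i·n_i / q:
  layer 1 (fine sand): t_1 = 5.88 × 0.26 / 0.6902 = 2.215 d
  layer 2 (coarse sand): t_2 = 2.50 × 0.33 / 0.6902 = 1.195 d
  layer 3 (medium sand): t_3 = 2.02 × 0.24 / 0.6902 = 0.7024 d
Total t = Σ t_i = 4.113 days.

4.11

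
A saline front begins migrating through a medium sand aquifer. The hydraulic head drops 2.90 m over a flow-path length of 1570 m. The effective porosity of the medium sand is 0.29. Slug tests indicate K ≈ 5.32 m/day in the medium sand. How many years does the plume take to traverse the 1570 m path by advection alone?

Hydraulic gradient i = Δh / L = 2.90 / 1570 = 0.001847.
Darcy flux q = K · i = 5.320 × 0.001847 = 0.009827 m/day.
Seepage velocity v = q / n_e = 0.009827 / 0.29 = 0.03389 m/day.
Travel time t = L / v = 1570 / 0.03389 = 46333 days = 126.9 years.

127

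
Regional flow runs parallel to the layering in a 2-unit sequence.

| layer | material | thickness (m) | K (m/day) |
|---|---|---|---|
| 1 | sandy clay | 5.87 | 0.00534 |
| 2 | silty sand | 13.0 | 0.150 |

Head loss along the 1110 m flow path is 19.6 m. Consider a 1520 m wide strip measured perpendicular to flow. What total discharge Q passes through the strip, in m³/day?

Flow is parallel to layering, so each bed carries its own Darcy discharge and the transmissivities add.
Σ(K_i·b_i) = 0.00534×5.87 + 0.150×13.0 = 1.981 m²/day.
Hydraulic gradient i = Δh / L = 19.6 / 1110 = 0.01766.
Q = Σ(K_i·b_i) · W · i = 1.981 × 1520 × 0.01766 = 53.18 m³/day.

53.2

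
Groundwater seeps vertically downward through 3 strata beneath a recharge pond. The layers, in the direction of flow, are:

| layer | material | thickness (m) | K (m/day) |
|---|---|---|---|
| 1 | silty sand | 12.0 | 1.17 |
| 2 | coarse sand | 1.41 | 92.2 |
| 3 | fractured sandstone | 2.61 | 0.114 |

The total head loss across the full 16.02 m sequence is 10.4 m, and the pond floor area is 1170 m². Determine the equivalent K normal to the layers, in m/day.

Flow is perpendicular to layering, so the layers act in series and the equivalent K is the thickness-weighted harmonic mean.
Total thickness L = 12.0 + 1.41 + 2.61 = 16.02 m.
Σ(b_i/K_i) = 12.0/1.17 + 1.41/92.2 + 2.61/0.114 = 33.17 d.
K_eq = L / Σ(b_i/K_i) = 16.02 / 33.17 = 0.4830 m/day.

0.483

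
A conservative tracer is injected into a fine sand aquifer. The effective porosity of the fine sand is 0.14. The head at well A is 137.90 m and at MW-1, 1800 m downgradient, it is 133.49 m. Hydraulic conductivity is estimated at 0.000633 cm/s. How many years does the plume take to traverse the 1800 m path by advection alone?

Convert K: 0.000633 cm/s × 864 = 0.5469 m/day.
Hydraulic gradient i = (137.90 − 133.49) / 1800 = 4.41 / 1800 = 0.002450.
Darcy flux q = K · i = 0.5469 × 0.002450 = 0.001340 m/day.
Seepage velocity v = q / n_e = 0.001340 / 0.14 = 0.009571 m/day.
Travel time t = L / v = 1800 / 0.009571 = 1.881e+05 days = 514.9 years.

515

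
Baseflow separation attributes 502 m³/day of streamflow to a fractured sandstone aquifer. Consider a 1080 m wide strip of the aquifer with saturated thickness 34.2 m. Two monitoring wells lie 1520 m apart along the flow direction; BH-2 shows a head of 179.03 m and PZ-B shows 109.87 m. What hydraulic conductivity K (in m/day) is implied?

0.299

Cross-sectional area A = 1080 × 34.2 = 36936 m².
Hydraulic gradient i = (179.03 − 109.87) / 1520 = 69.16 / 1520 = 0.04550.
From Q = K·A·i, K = Q / (A·i) = 502 / (36936 × 0.04550) = 0.2987 m/day.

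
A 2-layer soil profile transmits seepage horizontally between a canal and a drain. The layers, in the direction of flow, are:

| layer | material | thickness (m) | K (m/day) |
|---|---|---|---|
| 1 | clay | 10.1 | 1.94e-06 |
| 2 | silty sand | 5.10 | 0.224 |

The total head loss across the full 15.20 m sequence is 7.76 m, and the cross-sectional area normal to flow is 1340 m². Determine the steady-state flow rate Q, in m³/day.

Flow is perpendicular to layering, so the layers act in series and the equivalent K is the thickness-weighted harmonic mean.
Total thickness L = 10.1 + 5.10 = 15.20 m.
Σ(b_i/K_i) = 10.1/1.94e-06 + 5.10/0.224 = 5.206e+06 d.
K_eq = L / Σ(b_i/K_i) = 15.20 / 5.206e+06 = 2.920e-06 m/day.
Q = K_eq · A · (Δh/L) = 2.920e-06 × 1340 × (7.76/15.20) = 0.001997 m³/day.

0.00200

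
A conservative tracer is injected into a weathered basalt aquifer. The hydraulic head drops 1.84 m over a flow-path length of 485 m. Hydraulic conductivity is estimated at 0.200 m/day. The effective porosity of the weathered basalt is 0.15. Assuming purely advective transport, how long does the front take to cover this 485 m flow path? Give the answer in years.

Hydraulic gradient i = Δh / L = 1.84 / 485 = 0.003794.
Darcy flux q = K · i = 0.2000 × 0.003794 = 0.0007588 m/day.
Seepage velocity v = q / n_e = 0.0007588 / 0.15 = 0.005058 m/day.
Travel time t = L / v = 485 / 0.005058 = 95880 days = 262.5 years.

263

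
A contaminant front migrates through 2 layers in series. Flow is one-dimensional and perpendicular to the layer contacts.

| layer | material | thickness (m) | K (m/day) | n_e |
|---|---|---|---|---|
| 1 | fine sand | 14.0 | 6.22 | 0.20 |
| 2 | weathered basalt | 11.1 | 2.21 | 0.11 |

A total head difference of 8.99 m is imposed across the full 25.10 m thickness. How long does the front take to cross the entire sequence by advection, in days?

3.25

With flow normal to the layers, continuity requires the same specific discharge q through every layer.
Σ(b_i/K_i) = 14.0/6.22 + 11.1/2.21 = 7.273 d.
q = Δh / Σ(b_i/K_i) = 8.99 / 7.273 = 1.236 m/day.
In each layer the seepage velocity is v_i = q/n_i, so the layer transit time is t_i = b_i·n_i / q:
  layer 1 (fine sand): t_1 = 14.0 × 0.20 / 1.236 = 2.265 d
  layer 2 (weathered basalt): t_2 = 11.1 × 0.11 / 1.236 = 0.9879 d
Total t = Σ t_i = 3.253 days.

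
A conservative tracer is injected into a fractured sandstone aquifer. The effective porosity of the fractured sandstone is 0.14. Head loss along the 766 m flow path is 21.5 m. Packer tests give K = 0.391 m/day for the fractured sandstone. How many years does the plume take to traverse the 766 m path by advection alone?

Hydraulic gradient i = Δh / L = 21.5 / 766 = 0.02807.
Darcy flux q = K · i = 0.3910 × 0.02807 = 0.01097 m/day.
Seepage velocity v = q / n_e = 0.01097 / 0.14 = 0.07839 m/day.
Travel time t = L / v = 766 / 0.07839 = 9772 days = 26.75 years.

26.8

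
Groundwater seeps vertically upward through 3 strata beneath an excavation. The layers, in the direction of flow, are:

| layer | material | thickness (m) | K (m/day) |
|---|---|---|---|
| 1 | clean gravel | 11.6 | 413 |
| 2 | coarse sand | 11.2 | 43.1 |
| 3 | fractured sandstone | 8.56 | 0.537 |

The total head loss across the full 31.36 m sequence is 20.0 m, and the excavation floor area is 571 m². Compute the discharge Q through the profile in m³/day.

Flow is perpendicular to layering, so the layers act in series and the equivalent K is the thickness-weighted harmonic mean.
Total thickness L = 11.6 + 11.2 + 8.56 = 31.36 m.
Σ(b_i/K_i) = 11.6/413 + 11.2/43.1 + 8.56/0.537 = 16.23 d.
K_eq = L / Σ(b_i/K_i) = 31.36 / 16.23 = 1.932 m/day.
Q = K_eq · A · (Δh/L) = 1.932 × 571 × (20.0/31.36) = 703.7 m³/day.

704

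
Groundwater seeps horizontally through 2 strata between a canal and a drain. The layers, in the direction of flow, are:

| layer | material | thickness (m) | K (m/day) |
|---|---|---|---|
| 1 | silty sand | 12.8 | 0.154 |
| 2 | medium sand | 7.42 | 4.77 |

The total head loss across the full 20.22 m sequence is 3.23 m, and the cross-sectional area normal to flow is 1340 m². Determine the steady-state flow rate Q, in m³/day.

Flow is perpendicular to layering, so the layers act in series and the equivalent K is the thickness-weighted harmonic mean.
Total thickness L = 12.8 + 7.42 = 20.22 m.
Σ(b_i/K_i) = 12.8/0.154 + 7.42/4.77 = 84.67 d.
K_eq = L / Σ(b_i/K_i) = 20.22 / 84.67 = 0.2388 m/day.
Q = K_eq · A · (Δh/L) = 0.2388 × 1340 × (3.23/20.22) = 51.12 m³/day.

51.1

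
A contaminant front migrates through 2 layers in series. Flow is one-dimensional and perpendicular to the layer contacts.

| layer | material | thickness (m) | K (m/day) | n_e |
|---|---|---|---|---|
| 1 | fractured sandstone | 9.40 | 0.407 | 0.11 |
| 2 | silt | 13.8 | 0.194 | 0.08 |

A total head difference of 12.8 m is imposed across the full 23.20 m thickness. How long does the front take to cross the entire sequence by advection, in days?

With flow normal to the layers, continuity requires the same specific discharge q through every layer.
Σ(b_i/K_i) = 9.40/0.407 + 13.8/0.194 = 94.23 d.
q = Δh / Σ(b_i/K_i) = 12.8 / 94.23 = 0.1358 m/day.
In each layer the seepage velocity is v_i = q/n_i, so the layer transit time is t_i = b_i·n_i / q:
  layer 1 (fractured sandstone): t_1 = 9.40 × 0.11 / 0.1358 = 7.612 d
  layer 2 (silt): t_2 = 13.8 × 0.08 / 0.1358 = 8.127 d
Total t = Σ t_i = 15.74 days.

15.7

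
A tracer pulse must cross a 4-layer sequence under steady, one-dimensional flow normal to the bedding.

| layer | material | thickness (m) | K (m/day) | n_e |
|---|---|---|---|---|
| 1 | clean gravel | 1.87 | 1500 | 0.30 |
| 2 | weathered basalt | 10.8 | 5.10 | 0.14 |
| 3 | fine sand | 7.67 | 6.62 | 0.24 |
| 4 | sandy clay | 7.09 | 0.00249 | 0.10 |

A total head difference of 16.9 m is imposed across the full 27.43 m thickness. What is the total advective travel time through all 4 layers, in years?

2.13

With flow normal to the layers, continuity requires the same specific discharge q through every layer.
Σ(b_i/K_i) = 1.87/1500 + 10.8/5.10 + 7.67/6.62 + 7.09/0.00249 = 2851 d.
q = Δh / Σ(b_i/K_i) = 16.9 / 2851 = 0.005928 m/day.
In each layer the seepage velocity is v_i = q/n_i, so the layer transit time is t_i = b_i·n_i / q:
  layer 1 (clean gravel): t_1 = 1.87 × 0.30 / 0.005928 = 94.63 d
  layer 2 (weathered basalt): t_2 = 10.8 × 0.14 / 0.005928 = 255.0 d
  layer 3 (fine sand): t_3 = 7.67 × 0.24 / 0.005928 = 310.5 d
  layer 4 (sandy clay): t_4 = 7.09 × 0.10 / 0.005928 = 119.6 d
Total t = Σ t_i = 779.8 days = 2.135 years.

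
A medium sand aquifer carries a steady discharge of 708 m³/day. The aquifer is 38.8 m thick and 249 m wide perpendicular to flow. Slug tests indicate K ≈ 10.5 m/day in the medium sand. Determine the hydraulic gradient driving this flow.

Cross-sectional area A = 249 × 38.8 = 9661 m².
From Q = K·A·i, i = Q / (K·A) = 708 / (10.50 × 9661) = 0.006979.

0.00698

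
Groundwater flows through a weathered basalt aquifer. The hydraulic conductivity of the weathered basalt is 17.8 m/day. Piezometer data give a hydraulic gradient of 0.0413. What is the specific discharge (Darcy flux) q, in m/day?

0.735

Hydraulic gradient i = 0.0413.
Specific discharge q = K · i = 17.80 × 0.04130 = 0.7351 m/day.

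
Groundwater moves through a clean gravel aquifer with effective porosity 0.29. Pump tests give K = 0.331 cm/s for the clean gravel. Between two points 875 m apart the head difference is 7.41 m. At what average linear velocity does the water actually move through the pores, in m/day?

8.35

Convert K: 0.331 cm/s × 864 = 286.0 m/day.
Hydraulic gradient i = Δh / L = 7.41 / 875 = 0.008469.
Darcy flux q = K · i = 286.0 × 0.008469 = 2.422 m/day.
Seepage velocity v = q / n_e = 2.422 / 0.29 = 8.351 m/day.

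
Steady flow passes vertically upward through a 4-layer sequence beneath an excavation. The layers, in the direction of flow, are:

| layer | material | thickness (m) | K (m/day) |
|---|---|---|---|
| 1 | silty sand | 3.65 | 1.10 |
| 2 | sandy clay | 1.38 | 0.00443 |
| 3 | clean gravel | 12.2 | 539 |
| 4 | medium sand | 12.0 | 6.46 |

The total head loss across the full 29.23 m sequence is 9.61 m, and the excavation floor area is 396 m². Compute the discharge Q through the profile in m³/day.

12.0

Flow is perpendicular to layering, so the layers act in series and the equivalent K is the thickness-weighted harmonic mean.
Total thickness L = 3.65 + 1.38 + 12.2 + 12.0 = 29.23 m.
Σ(b_i/K_i) = 3.65/1.10 + 1.38/0.00443 + 12.2/539 + 12.0/6.46 = 316.7 d.
K_eq = L / Σ(b_i/K_i) = 29.23 / 316.7 = 0.09229 m/day.
Q = K_eq · A · (Δh/L) = 0.09229 × 396 × (9.61/29.23) = 12.02 m³/day.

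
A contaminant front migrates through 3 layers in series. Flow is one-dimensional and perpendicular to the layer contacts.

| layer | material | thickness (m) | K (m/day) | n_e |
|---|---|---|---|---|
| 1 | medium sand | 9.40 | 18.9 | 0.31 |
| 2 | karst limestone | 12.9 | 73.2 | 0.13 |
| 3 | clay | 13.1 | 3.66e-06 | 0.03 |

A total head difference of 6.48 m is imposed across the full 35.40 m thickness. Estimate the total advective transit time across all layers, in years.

7540

With flow normal to the layers, continuity requires the same specific discharge q through every layer.
Σ(b_i/K_i) = 9.40/18.9 + 12.9/73.2 + 13.1/3.66e-06 = 3.579e+06 d.
q = Δh / Σ(b_i/K_i) = 6.48 / 3.579e+06 = 1.810e-06 m/day.
In each layer the seepage velocity is v_i = q/n_i, so the layer transit time is t_i = b_i·n_i / q:
  layer 1 (medium sand): t_1 = 9.40 × 0.31 / 1.810e-06 = 1.610e+06 d
  layer 2 (karst limestone): t_2 = 12.9 × 0.13 / 1.810e-06 = 9.263e+05 d
  layer 3 (clay): t_3 = 13.1 × 0.03 / 1.810e-06 = 2.171e+05 d
Total t = Σ t_i = 2.753e+06 days = 7537 years.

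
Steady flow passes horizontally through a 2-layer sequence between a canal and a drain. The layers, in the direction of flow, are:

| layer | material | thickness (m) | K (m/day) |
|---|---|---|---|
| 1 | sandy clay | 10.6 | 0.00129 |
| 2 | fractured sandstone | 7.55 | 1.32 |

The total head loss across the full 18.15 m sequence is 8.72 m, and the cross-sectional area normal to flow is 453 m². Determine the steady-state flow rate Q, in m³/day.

Flow is perpendicular to layering, so the layers act in series and the equivalent K is the thickness-weighted harmonic mean.
Total thickness L = 10.6 + 7.55 = 18.15 m.
Σ(b_i/K_i) = 10.6/0.00129 + 7.55/1.32 = 8223 d.
K_eq = L / Σ(b_i/K_i) = 18.15 / 8223 = 0.002207 m/day.
Q = K_eq · A · (Δh/L) = 0.002207 × 453 × (8.72/18.15) = 0.4804 m³/day.

0.480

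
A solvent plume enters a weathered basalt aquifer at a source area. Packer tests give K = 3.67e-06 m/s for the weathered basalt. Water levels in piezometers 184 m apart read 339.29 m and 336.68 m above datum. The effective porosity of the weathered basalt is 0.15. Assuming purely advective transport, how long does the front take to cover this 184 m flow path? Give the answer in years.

16.8

Convert K: 3.67e-06 m/s × 86400 = 0.3171 m/day.
Hydraulic gradient i = (339.29 − 336.68) / 184 = 2.61 / 184 = 0.01418.
Darcy flux q = K · i = 0.3171 × 0.01418 = 0.004498 m/day.
Seepage velocity v = q / n_e = 0.004498 / 0.15 = 0.02999 m/day.
Travel time t = L / v = 184 / 0.02999 = 6136 days = 16.80 years.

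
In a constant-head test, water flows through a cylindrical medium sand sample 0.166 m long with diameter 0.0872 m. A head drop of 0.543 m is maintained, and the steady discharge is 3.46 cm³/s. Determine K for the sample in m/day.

Cross-sectional area A = π·(d/2)² = π × (0.0872/2)² = 0.005972 m².
Convert discharge: 3.46 cm³/s = 3.460e-06 m³/s.
Darcy's law rearranged: K = Q·L / (A·Δh) = 3.460e-06 × 0.166 / (0.005972 × 0.543) = 0.0001771 m/s = 15.30 m/day.

15.3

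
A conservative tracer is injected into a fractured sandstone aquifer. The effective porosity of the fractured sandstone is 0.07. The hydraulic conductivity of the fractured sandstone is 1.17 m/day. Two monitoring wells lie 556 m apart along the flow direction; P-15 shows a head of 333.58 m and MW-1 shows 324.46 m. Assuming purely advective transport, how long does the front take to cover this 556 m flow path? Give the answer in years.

5.55

Hydraulic gradient i = (333.58 − 324.46) / 556 = 9.12 / 556 = 0.01640.
Darcy flux q = K · i = 1.170 × 0.01640 = 0.01919 m/day.
Seepage velocity v = q / n_e = 0.01919 / 0.07 = 0.2742 m/day.
Travel time t = L / v = 556 / 0.2742 = 2028 days = 5.552 years.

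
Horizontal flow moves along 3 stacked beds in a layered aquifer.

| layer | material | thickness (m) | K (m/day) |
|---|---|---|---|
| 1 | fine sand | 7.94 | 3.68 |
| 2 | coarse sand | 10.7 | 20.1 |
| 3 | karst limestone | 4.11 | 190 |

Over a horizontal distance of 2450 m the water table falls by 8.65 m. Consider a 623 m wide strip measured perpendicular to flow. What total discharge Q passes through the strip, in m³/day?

2250

Flow is parallel to layering, so each bed carries its own Darcy discharge and the transmissivities add.
Σ(K_i·b_i) = 3.68×7.94 + 20.1×10.7 + 190×4.11 = 1025 m²/day.
Hydraulic gradient i = Δh / L = 8.65 / 2450 = 0.003531.
Q = Σ(K_i·b_i) · W · i = 1025 × 623 × 0.003531 = 2255 m³/day.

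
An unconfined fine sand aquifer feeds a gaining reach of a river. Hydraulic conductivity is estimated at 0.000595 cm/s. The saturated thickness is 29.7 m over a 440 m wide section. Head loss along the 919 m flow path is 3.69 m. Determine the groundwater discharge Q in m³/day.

27.0

Convert K: 0.000595 cm/s × 864 = 0.5141 m/day.
Cross-sectional area A = 440 × 29.7 = 13068 m².
Hydraulic gradient i = Δh / L = 3.69 / 919 = 0.004015.
Darcy's law: Q = K · A · i = 0.5141 × 13068 × 0.004015 = 26.97 m³/day.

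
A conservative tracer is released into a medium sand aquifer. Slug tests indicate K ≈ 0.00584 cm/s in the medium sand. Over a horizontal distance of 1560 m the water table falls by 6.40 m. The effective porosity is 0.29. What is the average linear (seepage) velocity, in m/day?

Convert K: 0.00584 cm/s × 864 = 5.046 m/day.
Hydraulic gradient i = Δh / L = 6.40 / 1560 = 0.004103.
Darcy flux q = K · i = 5.046 × 0.004103 = 0.02070 m/day.
Seepage velocity v = q / n_e = 0.02070 / 0.29 = 0.07138 m/day.

0.0714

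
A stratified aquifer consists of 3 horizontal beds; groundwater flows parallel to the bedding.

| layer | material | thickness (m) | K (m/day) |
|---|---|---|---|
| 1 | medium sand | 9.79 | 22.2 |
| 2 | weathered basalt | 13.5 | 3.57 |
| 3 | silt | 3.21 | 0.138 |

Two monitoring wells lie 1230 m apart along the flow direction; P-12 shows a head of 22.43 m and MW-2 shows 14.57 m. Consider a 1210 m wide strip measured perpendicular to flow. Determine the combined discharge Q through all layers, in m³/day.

2060

Flow is parallel to layering, so each bed carries its own Darcy discharge and the transmissivities add.
Σ(K_i·b_i) = 22.2×9.79 + 3.57×13.5 + 0.138×3.21 = 266.0 m²/day.
Hydraulic gradient i = (22.43 − 14.57) / 1230 = 7.86 / 1230 = 0.006390.
Q = Σ(K_i·b_i) · W · i = 266.0 × 1210 × 0.006390 = 2057 m³/day.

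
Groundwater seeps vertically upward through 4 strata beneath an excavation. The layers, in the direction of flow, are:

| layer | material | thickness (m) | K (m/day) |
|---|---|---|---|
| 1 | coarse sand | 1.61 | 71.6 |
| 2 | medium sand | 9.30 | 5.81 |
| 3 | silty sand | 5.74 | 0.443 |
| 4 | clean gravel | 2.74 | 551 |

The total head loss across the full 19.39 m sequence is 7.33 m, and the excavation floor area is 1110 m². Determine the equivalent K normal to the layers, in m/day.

1.33

Flow is perpendicular to layering, so the layers act in series and the equivalent K is the thickness-weighted harmonic mean.
Total thickness L = 1.61 + 9.30 + 5.74 + 2.74 = 19.39 m.
Σ(b_i/K_i) = 1.61/71.6 + 9.30/5.81 + 5.74/0.443 + 2.74/551 = 14.59 d.
K_eq = L / Σ(b_i/K_i) = 19.39 / 14.59 = 1.329 m/day.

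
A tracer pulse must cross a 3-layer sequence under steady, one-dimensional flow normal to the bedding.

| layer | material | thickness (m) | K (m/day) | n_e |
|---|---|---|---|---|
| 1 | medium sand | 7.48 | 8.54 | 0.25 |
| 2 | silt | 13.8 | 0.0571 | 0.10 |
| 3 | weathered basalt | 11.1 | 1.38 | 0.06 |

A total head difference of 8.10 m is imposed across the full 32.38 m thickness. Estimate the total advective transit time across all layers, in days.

121

With flow normal to the layers, continuity requires the same specific discharge q through every layer.
Σ(b_i/K_i) = 7.48/8.54 + 13.8/0.0571 + 11.1/1.38 = 250.6 d.
q = Δh / Σ(b_i/K_i) = 8.10 / 250.6 = 0.03232 m/day.
In each layer the seepage velocity is v_i = q/n_i, so the layer transit time is t_i = b_i·n_i / q:
  layer 1 (medium sand): t_1 = 7.48 × 0.25 / 0.03232 = 57.85 d
  layer 2 (silt): t_2 = 13.8 × 0.10 / 0.03232 = 42.69 d
  layer 3 (weathered basalt): t_3 = 11.1 × 0.06 / 0.03232 = 20.60 d
Total t = Σ t_i = 121.2 days.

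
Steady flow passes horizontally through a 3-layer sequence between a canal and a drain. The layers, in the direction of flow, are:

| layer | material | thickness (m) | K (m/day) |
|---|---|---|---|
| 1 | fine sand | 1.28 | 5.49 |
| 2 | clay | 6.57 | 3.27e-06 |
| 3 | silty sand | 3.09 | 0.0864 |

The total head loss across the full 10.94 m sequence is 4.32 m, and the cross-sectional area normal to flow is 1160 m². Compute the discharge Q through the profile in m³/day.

Flow is perpendicular to layering, so the layers act in series and the equivalent K is the thickness-weighted harmonic mean.
Total thickness L = 1.28 + 6.57 + 3.09 = 10.94 m.
Σ(b_i/K_i) = 1.28/5.49 + 6.57/3.27e-06 + 3.09/0.0864 = 2.009e+06 d.
K_eq = L / Σ(b_i/K_i) = 10.94 / 2.009e+06 = 5.445e-06 m/day.
Q = K_eq · A · (Δh/L) = 5.445e-06 × 1160 × (4.32/10.94) = 0.002494 m³/day.

0.00249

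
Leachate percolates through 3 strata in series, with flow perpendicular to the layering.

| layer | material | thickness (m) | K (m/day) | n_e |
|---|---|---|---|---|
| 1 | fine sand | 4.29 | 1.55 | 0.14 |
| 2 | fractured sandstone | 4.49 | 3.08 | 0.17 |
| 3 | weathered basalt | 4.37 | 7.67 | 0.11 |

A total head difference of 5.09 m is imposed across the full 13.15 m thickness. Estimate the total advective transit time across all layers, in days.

1.74

With flow normal to the layers, continuity requires the same specific discharge q through every layer.
Σ(b_i/K_i) = 4.29/1.55 + 4.49/3.08 + 4.37/7.67 = 4.795 d.
q = Δh / Σ(b_i/K_i) = 5.09 / 4.795 = 1.061 m/day.
In each layer the seepage velocity is v_i = q/n_i, so the layer transit time is t_i = b_i·n_i / q:
  layer 1 (fine sand): t_1 = 4.29 × 0.14 / 1.061 = 0.5658 d
  layer 2 (fractured sandstone): t_2 = 4.49 × 0.17 / 1.061 = 0.7191 d
  layer 3 (weathered basalt): t_3 = 4.37 × 0.11 / 1.061 = 0.4529 d
Total t = Σ t_i = 1.738 days.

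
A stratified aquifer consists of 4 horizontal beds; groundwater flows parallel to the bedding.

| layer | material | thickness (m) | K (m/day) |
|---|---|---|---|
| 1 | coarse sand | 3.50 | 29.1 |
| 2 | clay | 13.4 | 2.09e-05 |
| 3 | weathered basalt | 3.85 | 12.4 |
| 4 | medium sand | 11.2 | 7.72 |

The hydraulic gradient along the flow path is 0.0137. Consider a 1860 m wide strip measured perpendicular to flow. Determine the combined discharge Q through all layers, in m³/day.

Flow is parallel to layering, so each bed carries its own Darcy discharge and the transmissivities add.
Σ(K_i·b_i) = 29.1×3.50 + 2.09e-05×13.4 + 12.4×3.85 + 7.72×11.2 = 236.1 m²/day.
Hydraulic gradient i = 0.0137.
Q = Σ(K_i·b_i) · W · i = 236.1 × 1860 × 0.01370 = 6015 m³/day.

6020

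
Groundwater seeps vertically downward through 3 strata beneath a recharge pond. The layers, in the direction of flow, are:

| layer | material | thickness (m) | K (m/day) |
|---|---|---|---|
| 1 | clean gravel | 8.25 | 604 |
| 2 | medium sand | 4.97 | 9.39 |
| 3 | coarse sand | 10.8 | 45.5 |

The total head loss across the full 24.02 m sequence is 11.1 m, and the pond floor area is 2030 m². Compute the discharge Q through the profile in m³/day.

28900

Flow is perpendicular to layering, so the layers act in series and the equivalent K is the thickness-weighted harmonic mean.
Total thickness L = 8.25 + 4.97 + 10.8 = 24.02 m.
Σ(b_i/K_i) = 8.25/604 + 4.97/9.39 + 10.8/45.5 = 0.7803 d.
K_eq = L / Σ(b_i/K_i) = 24.02 / 0.7803 = 30.78 m/day.
Q = K_eq · A · (Δh/L) = 30.78 × 2030 × (11.1/24.02) = 28877 m³/day.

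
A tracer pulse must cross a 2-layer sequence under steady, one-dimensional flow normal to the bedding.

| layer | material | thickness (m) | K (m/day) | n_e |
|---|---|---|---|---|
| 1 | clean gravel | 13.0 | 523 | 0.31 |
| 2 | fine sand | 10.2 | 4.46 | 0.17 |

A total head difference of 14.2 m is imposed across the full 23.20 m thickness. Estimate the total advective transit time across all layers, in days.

0.938

With flow normal to the layers, continuity requires the same specific discharge q through every layer.
Σ(b_i/K_i) = 13.0/523 + 10.2/4.46 = 2.312 d.
q = Δh / Σ(b_i/K_i) = 14.2 / 2.312 = 6.142 m/day.
In each layer the seepage velocity is v_i = q/n_i, so the layer transit time is t_i = b_i·n_i / q:
  layer 1 (clean gravel): t_1 = 13.0 × 0.31 / 6.142 = 0.6561 d
  layer 2 (fine sand): t_2 = 10.2 × 0.17 / 6.142 = 0.2823 d
Total t = Σ t_i = 0.9384 days.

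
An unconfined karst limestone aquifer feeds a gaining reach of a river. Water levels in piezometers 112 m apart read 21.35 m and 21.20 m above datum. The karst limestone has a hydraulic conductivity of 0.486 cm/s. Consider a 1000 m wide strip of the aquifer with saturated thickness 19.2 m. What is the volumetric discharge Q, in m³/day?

10800

Convert K: 0.486 cm/s × 864 = 419.9 m/day.
Cross-sectional area A = 1000 × 19.2 = 19200 m².
Hydraulic gradient i = (21.35 − 21.20) / 112 = 0.15 / 112 = 0.001339.
Darcy's law: Q = K · A · i = 419.9 × 19200 × 0.001339 = 10798 m³/day.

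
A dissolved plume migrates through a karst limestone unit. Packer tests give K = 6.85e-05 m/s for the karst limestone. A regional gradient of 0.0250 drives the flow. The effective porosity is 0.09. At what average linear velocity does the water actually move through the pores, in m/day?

Convert K: 6.85e-05 m/s × 86400 = 5.918 m/day.
Hydraulic gradient i = 0.0250.
Darcy flux q = K · i = 5.918 × 0.02500 = 0.1480 m/day.
Seepage velocity v = q / n_e = 0.1480 / 0.09 = 1.644 m/day.

1.64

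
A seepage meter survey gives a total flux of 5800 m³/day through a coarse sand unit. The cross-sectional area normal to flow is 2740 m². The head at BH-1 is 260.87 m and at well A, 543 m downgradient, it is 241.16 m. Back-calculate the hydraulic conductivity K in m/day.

58.3

Hydraulic gradient i = (260.87 − 241.16) / 543 = 19.71 / 543 = 0.03630.
From Q = K·A·i, K = Q / (A·i) = 5800 / (2740 × 0.03630) = 58.32 m/day.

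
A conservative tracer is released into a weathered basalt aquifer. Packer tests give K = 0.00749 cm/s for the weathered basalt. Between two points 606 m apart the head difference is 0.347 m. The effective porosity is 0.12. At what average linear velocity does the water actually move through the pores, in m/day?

Convert K: 0.00749 cm/s × 864 = 6.471 m/day.
Hydraulic gradient i = Δh / L = 0.347 / 606 = 0.0005726.
Darcy flux q = K · i = 6.471 × 0.0005726 = 0.003706 m/day.
Seepage velocity v = q / n_e = 0.003706 / 0.12 = 0.03088 m/day.

0.0309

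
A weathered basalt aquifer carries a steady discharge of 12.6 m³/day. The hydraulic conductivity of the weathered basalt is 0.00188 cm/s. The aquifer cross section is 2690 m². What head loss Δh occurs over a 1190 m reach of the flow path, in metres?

3.43

Convert K: 0.00188 cm/s × 864 = 1.624 m/day.
From Q = K·A·i, i = Q / (K·A) = 12.6 / (1.624 × 2690) = 0.002884.
Head loss Δh = i · L = 0.002884 × 1190 = 3.432 m.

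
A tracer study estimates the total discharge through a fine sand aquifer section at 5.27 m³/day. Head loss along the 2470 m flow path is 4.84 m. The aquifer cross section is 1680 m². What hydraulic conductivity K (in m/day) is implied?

1.60

Hydraulic gradient i = Δh / L = 4.84 / 2470 = 0.001960.
From Q = K·A·i, K = Q / (A·i) = 5.27 / (1680 × 0.001960) = 1.601 m/day.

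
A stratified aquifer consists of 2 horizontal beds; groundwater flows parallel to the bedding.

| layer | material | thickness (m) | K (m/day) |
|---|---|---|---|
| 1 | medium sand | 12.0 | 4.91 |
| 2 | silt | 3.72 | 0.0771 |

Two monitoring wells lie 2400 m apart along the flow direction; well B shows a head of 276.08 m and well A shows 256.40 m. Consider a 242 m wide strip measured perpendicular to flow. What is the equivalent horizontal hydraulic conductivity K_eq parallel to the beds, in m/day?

3.77

Flow is parallel to layering, so each bed carries its own Darcy discharge and the transmissivities add.
Σ(K_i·b_i) = 4.91×12.0 + 0.0771×3.72 = 59.21 m²/day.
Total thickness b = 15.72 m, so K_eq = Σ(K_i·b_i)/b = 3.766 m/day.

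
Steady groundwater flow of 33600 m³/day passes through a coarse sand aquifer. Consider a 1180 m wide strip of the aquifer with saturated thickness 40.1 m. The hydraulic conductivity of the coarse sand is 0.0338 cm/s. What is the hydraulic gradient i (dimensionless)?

Convert K: 0.0338 cm/s × 864 = 29.20 m/day.
Cross-sectional area A = 1180 × 40.1 = 47318 m².
From Q = K·A·i, i = Q / (K·A) = 33600 / (29.20 × 47318) = 0.02432.

0.0243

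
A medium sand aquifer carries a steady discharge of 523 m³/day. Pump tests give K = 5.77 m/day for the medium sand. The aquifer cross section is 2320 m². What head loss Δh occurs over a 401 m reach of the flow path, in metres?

From Q = K·A·i, i = Q / (K·A) = 523 / (5.770 × 2320) = 0.03907.
Head loss Δh = i · L = 0.03907 × 401 = 15.67 m.

15.7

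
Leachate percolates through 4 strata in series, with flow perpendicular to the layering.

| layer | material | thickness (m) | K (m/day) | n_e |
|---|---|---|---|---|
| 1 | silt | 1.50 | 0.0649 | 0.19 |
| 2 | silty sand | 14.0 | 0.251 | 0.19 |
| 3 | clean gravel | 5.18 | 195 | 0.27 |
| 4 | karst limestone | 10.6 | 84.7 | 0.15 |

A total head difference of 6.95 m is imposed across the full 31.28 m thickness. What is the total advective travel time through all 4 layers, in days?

67.5

With flow normal to the layers, continuity requires the same specific discharge q through every layer.
Σ(b_i/K_i) = 1.50/0.0649 + 14.0/0.251 + 5.18/195 + 10.6/84.7 = 79.04 d.
q = Δh / Σ(b_i/K_i) = 6.95 / 79.04 = 0.08793 m/day.
In each layer the seepage velocity is v_i = q/n_i, so the layer transit time is t_i = b_i·n_i / q:
  layer 1 (silt): t_1 = 1.50 × 0.19 / 0.08793 = 3.241 d
  layer 2 (silty sand): t_2 = 14.0 × 0.19 / 0.08793 = 30.25 d
  layer 3 (clean gravel): t_3 = 5.18 × 0.27 / 0.08793 = 15.91 d
  layer 4 (karst limestone): t_4 = 10.6 × 0.15 / 0.08793 = 18.08 d
Total t = Σ t_i = 67.48 days.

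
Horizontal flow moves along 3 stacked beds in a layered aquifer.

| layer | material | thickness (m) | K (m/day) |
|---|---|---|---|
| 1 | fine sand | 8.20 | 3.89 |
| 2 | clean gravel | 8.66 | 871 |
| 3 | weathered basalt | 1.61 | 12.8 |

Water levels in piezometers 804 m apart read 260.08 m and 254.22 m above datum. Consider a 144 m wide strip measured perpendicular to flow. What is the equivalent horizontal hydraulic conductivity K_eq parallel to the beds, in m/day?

411

Flow is parallel to layering, so each bed carries its own Darcy discharge and the transmissivities add.
Σ(K_i·b_i) = 3.89×8.20 + 871×8.66 + 12.8×1.61 = 7595 m²/day.
Total thickness b = 18.47 m, so K_eq = Σ(K_i·b_i)/b = 411.2 m/day.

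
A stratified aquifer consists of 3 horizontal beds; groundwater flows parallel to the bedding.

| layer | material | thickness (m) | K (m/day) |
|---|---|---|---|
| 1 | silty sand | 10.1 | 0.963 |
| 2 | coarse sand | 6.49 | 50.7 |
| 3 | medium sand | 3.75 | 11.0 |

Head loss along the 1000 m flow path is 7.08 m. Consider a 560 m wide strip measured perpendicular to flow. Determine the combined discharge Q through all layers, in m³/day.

Flow is parallel to layering, so each bed carries its own Darcy discharge and the transmissivities add.
Σ(K_i·b_i) = 0.963×10.1 + 50.7×6.49 + 11.0×3.75 = 380.0 m²/day.
Hydraulic gradient i = Δh / L = 7.08 / 1000 = 0.007080.
Q = Σ(K_i·b_i) · W · i = 380.0 × 560 × 0.007080 = 1507 m³/day.

1510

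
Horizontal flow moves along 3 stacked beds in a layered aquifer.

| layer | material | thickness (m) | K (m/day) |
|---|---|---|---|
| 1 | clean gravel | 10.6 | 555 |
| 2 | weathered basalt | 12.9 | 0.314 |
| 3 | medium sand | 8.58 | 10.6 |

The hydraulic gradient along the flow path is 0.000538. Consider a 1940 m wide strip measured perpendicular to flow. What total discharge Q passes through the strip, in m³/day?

6240

Flow is parallel to layering, so each bed carries its own Darcy discharge and the transmissivities add.
Σ(K_i·b_i) = 555×10.6 + 0.314×12.9 + 10.6×8.58 = 5978 m²/day.
Hydraulic gradient i = 0.000538.
Q = Σ(K_i·b_i) · W · i = 5978 × 1940 × 0.0005380 = 6239 m³/day.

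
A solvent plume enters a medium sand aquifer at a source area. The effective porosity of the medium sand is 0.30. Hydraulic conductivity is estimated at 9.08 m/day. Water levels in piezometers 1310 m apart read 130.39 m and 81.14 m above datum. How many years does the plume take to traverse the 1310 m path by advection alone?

3.15

Hydraulic gradient i = (130.39 − 81.14) / 1310 = 49.25 / 1310 = 0.03760.
Darcy flux q = K · i = 9.080 × 0.03760 = 0.3414 m/day.
Seepage velocity v = q / n_e = 0.3414 / 0.30 = 1.138 m/day.
Travel time t = L / v = 1310 / 1.138 = 1151 days = 3.152 years.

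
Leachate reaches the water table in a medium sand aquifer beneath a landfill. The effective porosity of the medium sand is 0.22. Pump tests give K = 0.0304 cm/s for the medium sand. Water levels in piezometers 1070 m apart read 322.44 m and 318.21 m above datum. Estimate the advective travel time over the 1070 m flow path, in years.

Convert K: 0.0304 cm/s × 864 = 26.27 m/day.
Hydraulic gradient i = (322.44 − 318.21) / 1070 = 4.23 / 1070 = 0.003953.
Darcy flux q = K · i = 26.27 × 0.003953 = 0.1038 m/day.
Seepage velocity v = q / n_e = 0.1038 / 0.22 = 0.4720 m/day.
Travel time t = L / v = 1070 / 0.4720 = 2267 days = 6.207 years.

6.21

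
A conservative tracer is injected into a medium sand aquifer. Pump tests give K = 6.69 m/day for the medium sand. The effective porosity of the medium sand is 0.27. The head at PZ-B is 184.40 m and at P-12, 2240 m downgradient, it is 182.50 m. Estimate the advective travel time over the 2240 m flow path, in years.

292

Hydraulic gradient i = (184.40 − 182.50) / 2240 = 1.9 / 2240 = 0.0008482.
Darcy flux q = K · i = 6.690 × 0.0008482 = 0.005675 m/day.
Seepage velocity v = q / n_e = 0.005675 / 0.27 = 0.02102 m/day.
Travel time t = L / v = 2240 / 0.02102 = 1.066e+05 days = 291.8 years.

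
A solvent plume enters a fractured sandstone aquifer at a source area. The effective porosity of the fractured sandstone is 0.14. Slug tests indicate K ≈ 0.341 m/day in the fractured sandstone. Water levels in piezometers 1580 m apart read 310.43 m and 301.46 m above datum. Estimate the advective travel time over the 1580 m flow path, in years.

313

Hydraulic gradient i = (310.43 − 301.46) / 1580 = 8.97 / 1580 = 0.005677.
Darcy flux q = K · i = 0.3410 × 0.005677 = 0.001936 m/day.
Seepage velocity v = q / n_e = 0.001936 / 0.14 = 0.01383 m/day.
Travel time t = L / v = 1580 / 0.01383 = 1.143e+05 days = 312.8 years.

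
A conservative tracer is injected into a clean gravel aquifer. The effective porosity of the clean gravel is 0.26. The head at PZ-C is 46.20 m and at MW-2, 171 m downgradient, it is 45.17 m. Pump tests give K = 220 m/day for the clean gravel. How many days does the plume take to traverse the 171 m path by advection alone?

33.6

Hydraulic gradient i = (46.20 − 45.17) / 171 = 1.03 / 171 = 0.006023.
Darcy flux q = K · i = 220.0 × 0.006023 = 1.325 m/day.
Seepage velocity v = q / n_e = 1.325 / 0.26 = 5.097 m/day.
Travel time t = L / v = 171 / 5.097 = 33.55 days.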